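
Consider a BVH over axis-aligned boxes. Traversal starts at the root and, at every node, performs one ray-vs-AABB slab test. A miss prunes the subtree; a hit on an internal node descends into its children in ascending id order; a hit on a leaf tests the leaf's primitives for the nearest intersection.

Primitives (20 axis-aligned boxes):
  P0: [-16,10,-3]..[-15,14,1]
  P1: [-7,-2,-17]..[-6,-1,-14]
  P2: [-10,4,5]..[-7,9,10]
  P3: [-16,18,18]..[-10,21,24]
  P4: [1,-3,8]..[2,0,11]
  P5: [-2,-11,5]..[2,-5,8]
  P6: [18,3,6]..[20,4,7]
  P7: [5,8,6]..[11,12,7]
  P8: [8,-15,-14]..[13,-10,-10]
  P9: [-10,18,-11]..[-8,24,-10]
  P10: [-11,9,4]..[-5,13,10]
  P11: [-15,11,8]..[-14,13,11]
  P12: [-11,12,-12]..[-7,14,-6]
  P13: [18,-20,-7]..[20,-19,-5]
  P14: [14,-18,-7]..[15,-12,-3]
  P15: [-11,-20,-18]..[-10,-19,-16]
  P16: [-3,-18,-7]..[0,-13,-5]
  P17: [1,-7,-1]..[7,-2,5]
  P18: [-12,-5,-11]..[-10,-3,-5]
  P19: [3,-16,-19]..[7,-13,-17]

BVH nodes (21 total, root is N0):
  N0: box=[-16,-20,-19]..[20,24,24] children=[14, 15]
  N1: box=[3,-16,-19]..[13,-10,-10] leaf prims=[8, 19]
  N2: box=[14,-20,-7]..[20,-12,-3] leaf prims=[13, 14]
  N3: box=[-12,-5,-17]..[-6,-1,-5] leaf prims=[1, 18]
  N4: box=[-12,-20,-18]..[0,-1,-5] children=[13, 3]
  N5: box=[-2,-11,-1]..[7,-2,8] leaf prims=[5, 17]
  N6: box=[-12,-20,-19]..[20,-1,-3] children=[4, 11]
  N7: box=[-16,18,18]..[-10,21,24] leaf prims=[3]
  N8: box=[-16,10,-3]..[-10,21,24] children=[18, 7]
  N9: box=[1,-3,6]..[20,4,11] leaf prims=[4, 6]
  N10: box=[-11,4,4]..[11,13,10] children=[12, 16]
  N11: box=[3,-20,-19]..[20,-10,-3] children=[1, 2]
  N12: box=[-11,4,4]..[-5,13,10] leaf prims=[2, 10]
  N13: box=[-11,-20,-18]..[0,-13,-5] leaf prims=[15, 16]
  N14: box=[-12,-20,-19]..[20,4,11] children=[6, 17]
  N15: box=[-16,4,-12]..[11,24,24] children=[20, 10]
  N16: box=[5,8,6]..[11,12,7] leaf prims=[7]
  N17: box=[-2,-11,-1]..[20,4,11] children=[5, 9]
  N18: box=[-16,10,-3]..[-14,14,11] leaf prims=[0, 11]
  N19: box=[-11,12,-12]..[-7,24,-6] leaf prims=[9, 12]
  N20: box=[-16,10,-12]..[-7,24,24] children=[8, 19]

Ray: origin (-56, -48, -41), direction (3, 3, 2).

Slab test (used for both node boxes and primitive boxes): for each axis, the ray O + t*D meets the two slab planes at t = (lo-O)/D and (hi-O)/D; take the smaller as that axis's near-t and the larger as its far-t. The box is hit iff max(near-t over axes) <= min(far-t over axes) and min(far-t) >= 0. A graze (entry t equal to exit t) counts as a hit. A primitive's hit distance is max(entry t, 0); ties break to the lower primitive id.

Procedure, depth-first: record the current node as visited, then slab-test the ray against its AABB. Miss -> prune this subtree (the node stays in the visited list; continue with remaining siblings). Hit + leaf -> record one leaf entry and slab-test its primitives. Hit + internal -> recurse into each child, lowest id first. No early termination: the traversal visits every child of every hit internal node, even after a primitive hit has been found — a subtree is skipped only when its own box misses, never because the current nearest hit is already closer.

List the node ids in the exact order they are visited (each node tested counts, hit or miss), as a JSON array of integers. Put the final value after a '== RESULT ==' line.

Trace the traversal:
N0 x:[40/3,76/3] y:[28/3,24] z:[11,65/2] -> hit [40/3,24], descend [14, 15]
  N14 x:[44/3,76/3] y:[28/3,52/3] z:[11,26] -> hit [44/3,52/3], descend [6, 17]
    N6 x:[44/3,76/3] y:[28/3,47/3] z:[11,19] -> hit [44/3,47/3], descend [4, 11]
      N4 x:[44/3,56/3] y:[28/3,47/3] z:[23/2,18] -> hit [44/3,47/3], descend [3, 13]
        N3 x:[44/3,50/3] y:[43/3,47/3] z:[12,18] -> hit [44/3,47/3] leaf, test {P1(miss), P18@t=15}
        N13 x:[15,56/3] y:[28/3,35/3] z:[23/2,18] -> miss, prune
      N11 x:[59/3,76/3] y:[28/3,38/3] z:[11,19] -> miss, prune
    N17 x:[18,76/3] y:[37/3,52/3] z:[20,26] -> miss, prune
  N15 x:[40/3,67/3] y:[52/3,24] z:[29/2,65/2] -> hit [52/3,67/3], descend [10, 20]
    N10 x:[15,67/3] y:[52/3,61/3] z:[45/2,51/2] -> miss, prune
    N20 x:[40/3,49/3] y:[58/3,24] z:[29/2,65/2] -> miss, prune

order=[0, 14, 6, 4, 3, 13, 11, 17, 15, 10, 20]  |boxes|=11  |leaves|=1  hit=P18

== RESULT ==
[0, 14, 6, 4, 3, 13, 11, 17, 15, 10, 20]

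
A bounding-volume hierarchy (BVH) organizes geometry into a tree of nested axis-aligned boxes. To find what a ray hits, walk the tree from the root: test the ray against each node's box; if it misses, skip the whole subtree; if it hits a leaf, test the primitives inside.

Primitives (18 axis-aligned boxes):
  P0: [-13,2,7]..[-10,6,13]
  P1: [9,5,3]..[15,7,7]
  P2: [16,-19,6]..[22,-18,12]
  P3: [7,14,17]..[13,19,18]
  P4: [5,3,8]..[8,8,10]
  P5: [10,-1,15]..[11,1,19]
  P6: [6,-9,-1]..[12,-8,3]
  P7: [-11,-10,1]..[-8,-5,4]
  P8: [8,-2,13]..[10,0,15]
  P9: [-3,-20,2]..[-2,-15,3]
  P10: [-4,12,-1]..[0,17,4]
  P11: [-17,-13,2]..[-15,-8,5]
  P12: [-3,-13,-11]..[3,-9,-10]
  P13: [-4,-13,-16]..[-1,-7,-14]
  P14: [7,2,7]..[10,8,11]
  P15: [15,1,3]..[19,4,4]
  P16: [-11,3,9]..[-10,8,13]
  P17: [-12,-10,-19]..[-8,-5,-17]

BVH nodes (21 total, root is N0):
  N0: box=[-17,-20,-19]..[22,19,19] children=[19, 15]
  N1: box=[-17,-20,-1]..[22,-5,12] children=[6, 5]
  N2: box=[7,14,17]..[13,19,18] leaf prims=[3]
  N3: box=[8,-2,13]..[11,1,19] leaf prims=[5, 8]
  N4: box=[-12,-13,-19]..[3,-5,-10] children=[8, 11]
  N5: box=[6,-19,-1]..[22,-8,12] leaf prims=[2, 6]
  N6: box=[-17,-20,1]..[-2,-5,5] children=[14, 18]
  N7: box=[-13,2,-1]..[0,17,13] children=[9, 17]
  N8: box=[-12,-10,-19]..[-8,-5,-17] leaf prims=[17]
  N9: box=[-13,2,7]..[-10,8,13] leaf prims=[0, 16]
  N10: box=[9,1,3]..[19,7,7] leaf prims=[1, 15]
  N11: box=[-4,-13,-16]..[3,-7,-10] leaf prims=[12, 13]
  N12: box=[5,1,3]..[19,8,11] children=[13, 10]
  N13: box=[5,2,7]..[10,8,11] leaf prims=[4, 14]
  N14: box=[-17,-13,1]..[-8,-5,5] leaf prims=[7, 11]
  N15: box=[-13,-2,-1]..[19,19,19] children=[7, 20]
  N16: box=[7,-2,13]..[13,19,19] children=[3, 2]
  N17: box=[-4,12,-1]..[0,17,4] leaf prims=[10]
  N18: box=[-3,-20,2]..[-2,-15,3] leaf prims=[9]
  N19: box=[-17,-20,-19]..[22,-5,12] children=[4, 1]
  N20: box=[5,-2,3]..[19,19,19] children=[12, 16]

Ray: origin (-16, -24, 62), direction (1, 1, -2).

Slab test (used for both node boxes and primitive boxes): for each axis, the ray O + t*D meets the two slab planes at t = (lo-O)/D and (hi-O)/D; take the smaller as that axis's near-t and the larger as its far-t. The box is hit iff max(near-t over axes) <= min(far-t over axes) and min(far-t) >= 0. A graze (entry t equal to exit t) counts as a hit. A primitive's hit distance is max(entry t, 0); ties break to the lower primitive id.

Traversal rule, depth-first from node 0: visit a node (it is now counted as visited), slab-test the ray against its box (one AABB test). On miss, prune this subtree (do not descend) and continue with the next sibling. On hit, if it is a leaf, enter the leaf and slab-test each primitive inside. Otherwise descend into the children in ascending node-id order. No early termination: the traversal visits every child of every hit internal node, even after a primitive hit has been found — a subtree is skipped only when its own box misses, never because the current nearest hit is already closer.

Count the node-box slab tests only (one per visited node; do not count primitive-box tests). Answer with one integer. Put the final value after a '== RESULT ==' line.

Traverse from the root:
N0 x:[-1,38] y:[4,43] z:[43/2,81/2] -> hit [43/2,38], descend [15, 19]
  N15 x:[3,35] y:[22,43] z:[43/2,63/2] -> hit [22,63/2], descend [7, 20]
    N7 x:[3,16] y:[26,41] z:[49/2,63/2] -> miss, prune
    N20 x:[21,35] y:[22,43] z:[43/2,59/2] -> hit [22,59/2], descend [12, 16]
      N12 x:[21,35] y:[25,32] z:[51/2,59/2] -> hit [51/2,59/2], descend [10, 13]
        N10 x:[25,35] y:[25,31] z:[55/2,59/2] -> hit [55/2,59/2] leaf, test {P1@t=29, P15(miss)}
        N13 x:[21,26] y:[26,32] z:[51/2,55/2] -> hit [26,26] leaf, test {P4(miss), P14@t=26}
      N16 x:[23,29] y:[22,43] z:[43/2,49/2] -> hit [23,49/2], descend [2, 3]
        N2 x:[23,29] y:[38,43] z:[22,45/2] -> miss, prune
        N3 x:[24,27] y:[22,25] z:[43/2,49/2] -> hit [24,49/2] leaf, test {P5(miss), P8@t=24}
  N19 x:[-1,38] y:[4,19] z:[25,81/2] -> miss, prune

order=[0, 15, 7, 20, 12, 10, 13, 16, 2, 3, 19]  |boxes|=11  |leaves|=3  hit=P8

== RESULT ==
11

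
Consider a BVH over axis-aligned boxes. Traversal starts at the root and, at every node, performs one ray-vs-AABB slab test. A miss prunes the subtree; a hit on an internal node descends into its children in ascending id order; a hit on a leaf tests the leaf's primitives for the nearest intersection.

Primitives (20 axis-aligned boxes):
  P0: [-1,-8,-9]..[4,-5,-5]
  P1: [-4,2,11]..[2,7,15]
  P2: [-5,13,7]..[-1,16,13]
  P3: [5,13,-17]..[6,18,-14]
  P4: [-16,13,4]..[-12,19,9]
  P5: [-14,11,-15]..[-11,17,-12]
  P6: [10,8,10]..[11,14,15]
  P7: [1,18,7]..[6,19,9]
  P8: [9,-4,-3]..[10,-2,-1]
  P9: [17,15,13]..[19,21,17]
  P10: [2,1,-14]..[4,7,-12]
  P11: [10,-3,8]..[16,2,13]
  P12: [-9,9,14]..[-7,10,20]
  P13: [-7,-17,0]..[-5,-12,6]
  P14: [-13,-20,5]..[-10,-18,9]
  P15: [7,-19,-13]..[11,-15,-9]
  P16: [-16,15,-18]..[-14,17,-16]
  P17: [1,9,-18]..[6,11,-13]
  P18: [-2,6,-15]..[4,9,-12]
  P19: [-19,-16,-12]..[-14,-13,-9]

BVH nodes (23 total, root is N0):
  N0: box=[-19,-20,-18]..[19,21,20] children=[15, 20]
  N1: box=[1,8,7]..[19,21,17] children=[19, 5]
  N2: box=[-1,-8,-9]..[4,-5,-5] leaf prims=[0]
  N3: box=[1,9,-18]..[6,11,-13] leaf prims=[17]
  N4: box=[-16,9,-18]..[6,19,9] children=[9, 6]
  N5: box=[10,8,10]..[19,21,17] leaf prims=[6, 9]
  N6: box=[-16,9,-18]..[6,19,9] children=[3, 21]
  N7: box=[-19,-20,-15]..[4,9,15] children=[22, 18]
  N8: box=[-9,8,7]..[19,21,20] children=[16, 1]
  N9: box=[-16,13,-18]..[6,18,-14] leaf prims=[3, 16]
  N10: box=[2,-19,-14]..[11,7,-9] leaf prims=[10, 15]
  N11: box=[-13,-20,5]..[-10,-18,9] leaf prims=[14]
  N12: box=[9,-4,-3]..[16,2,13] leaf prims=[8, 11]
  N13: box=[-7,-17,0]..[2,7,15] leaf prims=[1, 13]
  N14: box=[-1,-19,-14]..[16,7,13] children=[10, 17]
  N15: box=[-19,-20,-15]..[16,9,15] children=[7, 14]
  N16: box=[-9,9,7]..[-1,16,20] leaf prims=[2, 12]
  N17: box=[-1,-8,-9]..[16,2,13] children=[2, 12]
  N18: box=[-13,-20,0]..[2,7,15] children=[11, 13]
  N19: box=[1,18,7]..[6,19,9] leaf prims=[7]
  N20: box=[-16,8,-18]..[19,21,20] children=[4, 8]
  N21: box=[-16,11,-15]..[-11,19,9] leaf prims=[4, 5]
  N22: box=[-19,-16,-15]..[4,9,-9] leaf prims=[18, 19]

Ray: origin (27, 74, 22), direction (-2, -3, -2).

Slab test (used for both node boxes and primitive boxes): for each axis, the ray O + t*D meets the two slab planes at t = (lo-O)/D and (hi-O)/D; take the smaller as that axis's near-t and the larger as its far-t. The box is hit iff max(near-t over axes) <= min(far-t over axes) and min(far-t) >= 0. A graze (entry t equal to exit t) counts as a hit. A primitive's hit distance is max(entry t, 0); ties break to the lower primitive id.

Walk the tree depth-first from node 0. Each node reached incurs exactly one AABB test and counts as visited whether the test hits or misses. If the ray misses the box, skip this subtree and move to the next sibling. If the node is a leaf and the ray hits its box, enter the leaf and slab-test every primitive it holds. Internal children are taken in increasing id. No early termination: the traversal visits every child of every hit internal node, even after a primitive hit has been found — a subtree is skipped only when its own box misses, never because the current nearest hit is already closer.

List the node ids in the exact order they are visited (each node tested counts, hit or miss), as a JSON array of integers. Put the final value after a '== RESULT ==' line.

Walk:
N0 x:[4,23] y:[53/3,94/3] z:[1,20] -> hit [53/3,20], descend [15, 20]
  N15 x:[11/2,23] y:[65/3,94/3] z:[7/2,37/2] -> miss, prune
  N20 x:[4,43/2] y:[53/3,22] z:[1,20] -> hit [53/3,20], descend [4, 8]
    N4 x:[21/2,43/2] y:[55/3,65/3] z:[13/2,20] -> hit [55/3,20], descend [6, 9]
      N6 x:[21/2,43/2] y:[55/3,65/3] z:[13/2,20] -> hit [55/3,20], descend [3, 21]
        N3 x:[21/2,13] y:[21,65/3] z:[35/2,20] -> miss, prune
        N21 x:[19,43/2] y:[55/3,21] z:[13/2,37/2] -> miss, prune
      N9 x:[21/2,43/2] y:[56/3,61/3] z:[18,20] -> hit [56/3,20] leaf, test {P3(miss), P16(miss)}
    N8 x:[4,18] y:[53/3,22] z:[1,15/2] -> miss, prune

Summary -> nodes [0, 15, 20, 4, 6, 3, 21, 9, 8]; box-tests=9; leaf-entries=1; first=miss

== RESULT ==
[0, 15, 20, 4, 6, 3, 21, 9, 8]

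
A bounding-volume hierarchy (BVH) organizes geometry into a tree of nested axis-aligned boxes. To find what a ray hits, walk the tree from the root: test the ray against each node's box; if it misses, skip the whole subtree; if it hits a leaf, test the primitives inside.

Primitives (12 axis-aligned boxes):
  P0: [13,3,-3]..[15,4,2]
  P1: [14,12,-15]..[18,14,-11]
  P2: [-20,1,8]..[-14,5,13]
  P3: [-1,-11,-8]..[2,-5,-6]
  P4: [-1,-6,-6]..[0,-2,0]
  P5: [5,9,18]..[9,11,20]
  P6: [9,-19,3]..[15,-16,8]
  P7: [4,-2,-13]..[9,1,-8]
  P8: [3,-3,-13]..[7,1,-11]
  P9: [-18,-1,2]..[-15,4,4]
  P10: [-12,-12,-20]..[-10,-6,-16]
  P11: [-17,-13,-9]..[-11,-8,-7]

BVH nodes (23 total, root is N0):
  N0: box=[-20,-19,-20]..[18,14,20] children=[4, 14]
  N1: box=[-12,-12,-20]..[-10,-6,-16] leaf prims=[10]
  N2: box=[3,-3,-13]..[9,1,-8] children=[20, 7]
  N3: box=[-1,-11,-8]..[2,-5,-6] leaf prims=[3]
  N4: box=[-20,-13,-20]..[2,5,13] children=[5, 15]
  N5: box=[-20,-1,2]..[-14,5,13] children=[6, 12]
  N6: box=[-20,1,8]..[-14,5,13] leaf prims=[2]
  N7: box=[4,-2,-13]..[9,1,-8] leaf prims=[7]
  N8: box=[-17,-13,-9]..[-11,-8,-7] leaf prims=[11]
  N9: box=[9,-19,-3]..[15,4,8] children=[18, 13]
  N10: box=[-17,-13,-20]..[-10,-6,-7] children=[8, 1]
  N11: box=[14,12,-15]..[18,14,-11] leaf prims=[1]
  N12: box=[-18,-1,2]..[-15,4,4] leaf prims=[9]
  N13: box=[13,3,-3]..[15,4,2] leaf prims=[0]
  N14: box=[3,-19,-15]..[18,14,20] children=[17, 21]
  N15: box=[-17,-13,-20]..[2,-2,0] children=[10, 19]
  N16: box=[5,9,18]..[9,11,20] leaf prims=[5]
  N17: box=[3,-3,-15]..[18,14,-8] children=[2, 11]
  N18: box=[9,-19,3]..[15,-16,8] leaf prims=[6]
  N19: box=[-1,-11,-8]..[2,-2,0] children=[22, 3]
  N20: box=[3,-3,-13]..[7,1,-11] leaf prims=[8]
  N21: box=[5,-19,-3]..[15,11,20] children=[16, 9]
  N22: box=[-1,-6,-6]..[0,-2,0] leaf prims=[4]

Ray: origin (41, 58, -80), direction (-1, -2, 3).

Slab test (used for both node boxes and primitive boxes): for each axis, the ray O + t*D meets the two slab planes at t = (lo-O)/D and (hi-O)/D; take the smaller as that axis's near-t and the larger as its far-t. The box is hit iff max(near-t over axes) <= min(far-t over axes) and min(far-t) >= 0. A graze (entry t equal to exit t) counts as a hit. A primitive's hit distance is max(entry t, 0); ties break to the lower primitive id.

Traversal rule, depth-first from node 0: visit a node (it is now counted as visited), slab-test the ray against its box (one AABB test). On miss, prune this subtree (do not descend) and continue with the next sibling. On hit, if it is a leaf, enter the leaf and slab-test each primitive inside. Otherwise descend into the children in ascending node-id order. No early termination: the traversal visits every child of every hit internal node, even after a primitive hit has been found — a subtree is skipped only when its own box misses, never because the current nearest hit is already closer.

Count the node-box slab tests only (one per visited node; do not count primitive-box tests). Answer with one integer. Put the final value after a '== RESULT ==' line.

Walk:
N0 x:[23,61] y:[22,77/2] z:[20,100/3] -> hit [23,100/3], descend [4, 14]
  N4 x:[39,61] y:[53/2,71/2] z:[20,31] -> miss, prune
  N14 x:[23,38] y:[22,77/2] z:[65/3,100/3] -> hit [23,100/3], descend [17, 21]
    N17 x:[23,38] y:[22,61/2] z:[65/3,24] -> hit [23,24], descend [2, 11]
      N2 x:[32,38] y:[57/2,61/2] z:[67/3,24] -> miss, prune
      N11 x:[23,27] y:[22,23] z:[65/3,23] -> hit [23,23] leaf, test {P1@t=23}
    N21 x:[26,36] y:[47/2,77/2] z:[77/3,100/3] -> hit [26,100/3], descend [9, 16]
      N9 x:[26,32] y:[27,77/2] z:[77/3,88/3] -> hit [27,88/3], descend [13, 18]
        N13 x:[26,28] y:[27,55/2] z:[77/3,82/3] -> hit [27,82/3] leaf, test {P0@t=27}
        N18 x:[26,32] y:[37,77/2] z:[83/3,88/3] -> miss, prune
      N16 x:[32,36] y:[47/2,49/2] z:[98/3,100/3] -> miss, prune

order=[0, 4, 14, 17, 2, 11, 21, 9, 13, 18, 16]  |boxes|=11  |leaves|=2  hit=P1

== RESULT ==
11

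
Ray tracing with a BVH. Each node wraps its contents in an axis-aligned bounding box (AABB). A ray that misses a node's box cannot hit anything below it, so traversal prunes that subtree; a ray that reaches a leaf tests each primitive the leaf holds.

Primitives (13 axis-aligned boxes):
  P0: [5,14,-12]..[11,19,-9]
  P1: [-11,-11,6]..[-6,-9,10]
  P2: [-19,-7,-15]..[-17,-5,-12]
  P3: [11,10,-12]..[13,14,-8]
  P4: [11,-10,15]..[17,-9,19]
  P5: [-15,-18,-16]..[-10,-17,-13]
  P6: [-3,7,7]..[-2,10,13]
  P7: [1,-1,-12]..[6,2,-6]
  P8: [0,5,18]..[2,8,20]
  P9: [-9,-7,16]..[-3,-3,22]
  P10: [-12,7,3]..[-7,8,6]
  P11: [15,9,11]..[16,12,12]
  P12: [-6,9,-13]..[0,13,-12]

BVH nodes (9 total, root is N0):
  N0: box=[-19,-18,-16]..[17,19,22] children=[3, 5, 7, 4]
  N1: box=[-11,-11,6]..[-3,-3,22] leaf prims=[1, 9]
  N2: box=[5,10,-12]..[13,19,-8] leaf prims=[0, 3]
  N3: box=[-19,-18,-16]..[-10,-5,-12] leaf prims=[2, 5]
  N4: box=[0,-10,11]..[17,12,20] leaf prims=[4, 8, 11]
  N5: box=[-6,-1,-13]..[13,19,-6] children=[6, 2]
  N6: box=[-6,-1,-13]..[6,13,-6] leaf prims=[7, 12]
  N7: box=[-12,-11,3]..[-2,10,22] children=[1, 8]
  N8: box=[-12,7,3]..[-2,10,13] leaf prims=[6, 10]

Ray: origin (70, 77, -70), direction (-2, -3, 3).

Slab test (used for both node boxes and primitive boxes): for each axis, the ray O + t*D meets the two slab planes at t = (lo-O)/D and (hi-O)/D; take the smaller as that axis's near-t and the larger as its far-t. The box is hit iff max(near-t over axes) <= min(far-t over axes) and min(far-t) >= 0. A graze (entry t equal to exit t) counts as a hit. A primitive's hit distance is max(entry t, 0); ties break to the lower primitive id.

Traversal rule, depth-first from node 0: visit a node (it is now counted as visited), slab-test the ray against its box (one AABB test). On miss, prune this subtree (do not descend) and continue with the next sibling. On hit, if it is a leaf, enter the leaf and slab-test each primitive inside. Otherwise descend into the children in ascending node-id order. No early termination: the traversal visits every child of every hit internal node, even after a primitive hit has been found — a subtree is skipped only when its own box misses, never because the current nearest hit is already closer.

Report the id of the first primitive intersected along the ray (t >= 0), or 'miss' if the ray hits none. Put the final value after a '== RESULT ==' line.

Trace the traversal:
N0 x:[53/2,89/2] y:[58/3,95/3] z:[18,92/3] -> hit [53/2,92/3], descend [3, 4, 5, 7]
  N3 x:[40,89/2] y:[82/3,95/3] z:[18,58/3] -> miss, prune
  N4 x:[53/2,35] y:[65/3,29] z:[27,30] -> hit [27,29] leaf, test {P4@t=86/3, P8(miss), P11(miss)}
  N5 x:[57/2,38] y:[58/3,26] z:[19,64/3] -> miss, prune
  N7 x:[36,41] y:[67/3,88/3] z:[73/3,92/3] -> miss, prune

Visited [0, 3, 4, 5, 7]. Tests: 5 box, 1 leaf. Nearest: P4.

== RESULT ==
4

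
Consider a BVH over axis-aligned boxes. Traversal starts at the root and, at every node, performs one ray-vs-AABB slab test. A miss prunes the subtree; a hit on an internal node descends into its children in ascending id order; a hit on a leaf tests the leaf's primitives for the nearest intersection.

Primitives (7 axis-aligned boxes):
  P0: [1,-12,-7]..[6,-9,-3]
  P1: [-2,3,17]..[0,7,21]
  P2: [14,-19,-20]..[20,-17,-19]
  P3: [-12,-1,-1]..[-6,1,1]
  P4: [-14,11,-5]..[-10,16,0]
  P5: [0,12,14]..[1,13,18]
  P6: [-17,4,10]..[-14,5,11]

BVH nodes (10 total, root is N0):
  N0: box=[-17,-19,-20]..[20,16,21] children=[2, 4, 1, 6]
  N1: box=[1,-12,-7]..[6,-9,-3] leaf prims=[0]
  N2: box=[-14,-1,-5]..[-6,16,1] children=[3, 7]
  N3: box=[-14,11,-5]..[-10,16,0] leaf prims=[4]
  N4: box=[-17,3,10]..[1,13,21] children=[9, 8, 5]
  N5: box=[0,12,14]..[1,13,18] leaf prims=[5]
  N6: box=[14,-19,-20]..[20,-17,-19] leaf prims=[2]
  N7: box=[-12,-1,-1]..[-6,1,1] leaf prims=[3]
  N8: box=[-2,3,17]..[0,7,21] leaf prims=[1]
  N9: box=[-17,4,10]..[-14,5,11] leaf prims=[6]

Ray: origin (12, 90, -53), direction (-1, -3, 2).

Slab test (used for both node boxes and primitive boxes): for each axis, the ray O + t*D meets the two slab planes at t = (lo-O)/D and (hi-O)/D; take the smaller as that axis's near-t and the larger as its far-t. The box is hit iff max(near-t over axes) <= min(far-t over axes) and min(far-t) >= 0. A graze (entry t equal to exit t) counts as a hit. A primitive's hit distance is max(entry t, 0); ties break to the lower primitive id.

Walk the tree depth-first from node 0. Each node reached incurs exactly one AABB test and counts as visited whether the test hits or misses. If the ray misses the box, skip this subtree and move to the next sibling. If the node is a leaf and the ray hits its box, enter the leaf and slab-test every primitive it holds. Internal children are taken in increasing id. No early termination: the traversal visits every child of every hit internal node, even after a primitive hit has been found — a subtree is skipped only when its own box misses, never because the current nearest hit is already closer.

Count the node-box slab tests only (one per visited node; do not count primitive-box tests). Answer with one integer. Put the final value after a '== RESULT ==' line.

Walk:
N0 x:[-8,29] y:[74/3,109/3] z:[33/2,37] -> hit [74/3,29], descend [1, 2, 4, 6]
  N1 x:[6,11] y:[33,34] z:[23,25] -> miss, prune
  N2 x:[18,26] y:[74/3,91/3] z:[24,27] -> hit [74/3,26], descend [3, 7]
    N3 x:[22,26] y:[74/3,79/3] z:[24,53/2] -> hit [74/3,26] leaf, test {P4@t=74/3}
    N7 x:[18,24] y:[89/3,91/3] z:[26,27] -> miss, prune
  N4 x:[11,29] y:[77/3,29] z:[63/2,37] -> miss, prune
  N6 x:[-8,-2] y:[107/3,109/3] z:[33/2,17] -> miss, prune

7 AABB tests over nodes [0, 1, 2, 3, 7, 4, 6]; 1 leaf entered; closest P4.

== RESULT ==
7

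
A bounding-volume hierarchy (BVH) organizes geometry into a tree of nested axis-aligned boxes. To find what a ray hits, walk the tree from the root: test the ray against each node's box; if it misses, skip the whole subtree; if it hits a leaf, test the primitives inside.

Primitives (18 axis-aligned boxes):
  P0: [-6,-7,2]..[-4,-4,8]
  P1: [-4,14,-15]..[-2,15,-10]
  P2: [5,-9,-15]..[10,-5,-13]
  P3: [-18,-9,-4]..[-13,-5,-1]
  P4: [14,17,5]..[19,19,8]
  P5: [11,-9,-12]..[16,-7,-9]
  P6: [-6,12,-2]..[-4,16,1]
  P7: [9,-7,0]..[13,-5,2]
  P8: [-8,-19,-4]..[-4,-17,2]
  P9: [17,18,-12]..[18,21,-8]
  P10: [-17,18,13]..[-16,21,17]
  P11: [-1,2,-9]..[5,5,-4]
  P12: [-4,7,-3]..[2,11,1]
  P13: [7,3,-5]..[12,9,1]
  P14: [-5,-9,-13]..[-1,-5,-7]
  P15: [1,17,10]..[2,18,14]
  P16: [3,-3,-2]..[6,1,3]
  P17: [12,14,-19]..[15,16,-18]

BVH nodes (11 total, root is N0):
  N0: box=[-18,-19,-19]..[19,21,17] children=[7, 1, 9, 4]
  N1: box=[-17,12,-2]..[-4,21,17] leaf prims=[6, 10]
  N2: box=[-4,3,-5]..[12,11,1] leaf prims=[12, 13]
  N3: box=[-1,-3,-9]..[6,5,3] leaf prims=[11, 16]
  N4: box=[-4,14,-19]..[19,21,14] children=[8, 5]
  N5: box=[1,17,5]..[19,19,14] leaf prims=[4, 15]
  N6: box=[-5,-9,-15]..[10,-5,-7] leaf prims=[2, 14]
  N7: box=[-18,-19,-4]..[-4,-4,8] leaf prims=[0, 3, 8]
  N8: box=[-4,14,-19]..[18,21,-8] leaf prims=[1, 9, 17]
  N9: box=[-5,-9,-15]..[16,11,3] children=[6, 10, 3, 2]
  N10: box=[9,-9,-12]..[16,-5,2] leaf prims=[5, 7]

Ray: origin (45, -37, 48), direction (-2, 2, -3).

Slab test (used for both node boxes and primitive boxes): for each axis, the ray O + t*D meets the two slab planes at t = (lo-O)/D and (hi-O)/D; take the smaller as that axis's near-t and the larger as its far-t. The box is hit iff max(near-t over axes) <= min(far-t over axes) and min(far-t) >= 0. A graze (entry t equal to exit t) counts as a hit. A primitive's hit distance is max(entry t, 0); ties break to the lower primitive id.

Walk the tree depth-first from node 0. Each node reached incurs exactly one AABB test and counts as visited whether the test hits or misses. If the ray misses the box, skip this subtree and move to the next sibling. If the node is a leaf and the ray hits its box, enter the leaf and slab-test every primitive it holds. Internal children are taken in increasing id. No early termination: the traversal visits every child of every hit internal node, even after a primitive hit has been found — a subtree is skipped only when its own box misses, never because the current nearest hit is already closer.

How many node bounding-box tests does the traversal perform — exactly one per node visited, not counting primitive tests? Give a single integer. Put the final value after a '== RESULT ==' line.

Traverse from the root:
N0 x:[13,63/2] y:[9,29] z:[31/3,67/3] -> hit [13,67/3], descend [1, 4, 7, 9]
  N1 x:[49/2,31] y:[49/2,29] z:[31/3,50/3] -> miss, prune
  N4 x:[13,49/2] y:[51/2,29] z:[34/3,67/3] -> miss, prune
  N7 x:[49/2,63/2] y:[9,33/2] z:[40/3,52/3] -> miss, prune
  N9 x:[29/2,25] y:[14,24] z:[15,21] -> hit [15,21], descend [2, 3, 6, 10]
    N2 x:[33/2,49/2] y:[20,24] z:[47/3,53/3] -> miss, prune
    N3 x:[39/2,23] y:[17,21] z:[15,19] -> miss, prune
    N6 x:[35/2,25] y:[14,16] z:[55/3,21] -> miss, prune
    N10 x:[29/2,18] y:[14,16] z:[46/3,20] -> hit [46/3,16] leaf, test {P5(miss), P7@t=16}

9 AABB tests over nodes [0, 1, 4, 7, 9, 2, 3, 6, 10]; 1 leaf entered; closest P7.

== RESULT ==
9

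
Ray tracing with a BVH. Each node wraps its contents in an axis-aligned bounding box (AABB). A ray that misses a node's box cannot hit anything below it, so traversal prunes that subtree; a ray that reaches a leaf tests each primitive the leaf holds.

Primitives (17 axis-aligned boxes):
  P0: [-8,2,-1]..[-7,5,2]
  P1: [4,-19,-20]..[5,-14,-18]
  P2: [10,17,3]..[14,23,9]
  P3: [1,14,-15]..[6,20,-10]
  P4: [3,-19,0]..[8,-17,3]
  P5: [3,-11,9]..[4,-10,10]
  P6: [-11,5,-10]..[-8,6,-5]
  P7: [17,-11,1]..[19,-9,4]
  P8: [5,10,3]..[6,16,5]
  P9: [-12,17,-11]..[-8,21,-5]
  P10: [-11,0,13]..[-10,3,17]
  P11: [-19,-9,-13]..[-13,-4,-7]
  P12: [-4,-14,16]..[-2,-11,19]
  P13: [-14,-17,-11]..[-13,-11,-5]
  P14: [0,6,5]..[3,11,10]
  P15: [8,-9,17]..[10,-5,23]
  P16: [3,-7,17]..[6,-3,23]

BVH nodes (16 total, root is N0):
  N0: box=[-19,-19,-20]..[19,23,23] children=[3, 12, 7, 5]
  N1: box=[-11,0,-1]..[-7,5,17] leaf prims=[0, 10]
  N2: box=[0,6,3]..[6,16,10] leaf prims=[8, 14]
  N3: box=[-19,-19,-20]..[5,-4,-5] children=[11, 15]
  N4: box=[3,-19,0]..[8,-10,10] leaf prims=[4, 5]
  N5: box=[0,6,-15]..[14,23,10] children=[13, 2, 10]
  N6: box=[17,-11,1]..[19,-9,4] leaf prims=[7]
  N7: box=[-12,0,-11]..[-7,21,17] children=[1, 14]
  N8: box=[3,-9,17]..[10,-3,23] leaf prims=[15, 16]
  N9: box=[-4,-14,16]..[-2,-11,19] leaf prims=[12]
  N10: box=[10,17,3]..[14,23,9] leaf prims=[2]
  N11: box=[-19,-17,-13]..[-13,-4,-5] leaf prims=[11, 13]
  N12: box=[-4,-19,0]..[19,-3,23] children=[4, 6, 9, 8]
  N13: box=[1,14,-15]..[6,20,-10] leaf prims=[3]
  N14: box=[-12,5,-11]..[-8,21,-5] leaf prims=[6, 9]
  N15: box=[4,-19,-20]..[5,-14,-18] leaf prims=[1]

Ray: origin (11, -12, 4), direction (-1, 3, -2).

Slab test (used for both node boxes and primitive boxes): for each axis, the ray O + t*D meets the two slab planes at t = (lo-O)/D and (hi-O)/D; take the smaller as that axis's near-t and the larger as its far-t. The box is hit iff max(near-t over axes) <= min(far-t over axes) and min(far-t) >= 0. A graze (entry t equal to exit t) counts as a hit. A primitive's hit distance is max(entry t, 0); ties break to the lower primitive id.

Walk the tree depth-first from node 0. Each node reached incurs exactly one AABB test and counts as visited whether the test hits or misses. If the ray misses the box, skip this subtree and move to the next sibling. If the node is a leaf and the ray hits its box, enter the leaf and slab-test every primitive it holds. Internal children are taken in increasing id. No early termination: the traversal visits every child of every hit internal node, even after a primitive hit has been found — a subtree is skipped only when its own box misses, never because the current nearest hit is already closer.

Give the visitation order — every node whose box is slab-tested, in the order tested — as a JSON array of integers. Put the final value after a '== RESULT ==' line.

Walk:
N0 x:[-8,30] y:[-7/3,35/3] z:[-19/2,12] -> hit [-7/3,35/3], descend [3, 5, 7, 12]
  N3 x:[6,30] y:[-7/3,8/3] z:[9/2,12] -> miss, prune
  N5 x:[-3,11] y:[6,35/3] z:[-3,19/2] -> hit [6,19/2], descend [2, 10, 13]
    N2 x:[5,11] y:[6,28/3] z:[-3,1/2] -> miss, prune
    N10 x:[-3,1] y:[29/3,35/3] z:[-5/2,1/2] -> miss, prune
    N13 x:[5,10] y:[26/3,32/3] z:[7,19/2] -> hit [26/3,19/2] leaf, test {P3@t=26/3}
  N7 x:[18,23] y:[4,11] z:[-13/2,15/2] -> miss, prune
  N12 x:[-8,15] y:[-7/3,3] z:[-19/2,2] -> hit [-7/3,2], descend [4, 6, 8, 9]
    N4 x:[3,8] y:[-7/3,2/3] z:[-3,2] -> miss, prune
    N6 x:[-8,-6] y:[1/3,1] z:[0,3/2] -> miss, prune
    N8 x:[1,8] y:[1,3] z:[-19/2,-13/2] -> miss, prune
    N9 x:[13,15] y:[-2/3,1/3] z:[-15/2,-6] -> miss, prune

Summary -> nodes [0, 3, 5, 2, 10, 13, 7, 12, 4, 6, 8, 9]; box-tests=12; leaf-entries=1; first=P3

== RESULT ==
[0, 3, 5, 2, 10, 13, 7, 12, 4, 6, 8, 9]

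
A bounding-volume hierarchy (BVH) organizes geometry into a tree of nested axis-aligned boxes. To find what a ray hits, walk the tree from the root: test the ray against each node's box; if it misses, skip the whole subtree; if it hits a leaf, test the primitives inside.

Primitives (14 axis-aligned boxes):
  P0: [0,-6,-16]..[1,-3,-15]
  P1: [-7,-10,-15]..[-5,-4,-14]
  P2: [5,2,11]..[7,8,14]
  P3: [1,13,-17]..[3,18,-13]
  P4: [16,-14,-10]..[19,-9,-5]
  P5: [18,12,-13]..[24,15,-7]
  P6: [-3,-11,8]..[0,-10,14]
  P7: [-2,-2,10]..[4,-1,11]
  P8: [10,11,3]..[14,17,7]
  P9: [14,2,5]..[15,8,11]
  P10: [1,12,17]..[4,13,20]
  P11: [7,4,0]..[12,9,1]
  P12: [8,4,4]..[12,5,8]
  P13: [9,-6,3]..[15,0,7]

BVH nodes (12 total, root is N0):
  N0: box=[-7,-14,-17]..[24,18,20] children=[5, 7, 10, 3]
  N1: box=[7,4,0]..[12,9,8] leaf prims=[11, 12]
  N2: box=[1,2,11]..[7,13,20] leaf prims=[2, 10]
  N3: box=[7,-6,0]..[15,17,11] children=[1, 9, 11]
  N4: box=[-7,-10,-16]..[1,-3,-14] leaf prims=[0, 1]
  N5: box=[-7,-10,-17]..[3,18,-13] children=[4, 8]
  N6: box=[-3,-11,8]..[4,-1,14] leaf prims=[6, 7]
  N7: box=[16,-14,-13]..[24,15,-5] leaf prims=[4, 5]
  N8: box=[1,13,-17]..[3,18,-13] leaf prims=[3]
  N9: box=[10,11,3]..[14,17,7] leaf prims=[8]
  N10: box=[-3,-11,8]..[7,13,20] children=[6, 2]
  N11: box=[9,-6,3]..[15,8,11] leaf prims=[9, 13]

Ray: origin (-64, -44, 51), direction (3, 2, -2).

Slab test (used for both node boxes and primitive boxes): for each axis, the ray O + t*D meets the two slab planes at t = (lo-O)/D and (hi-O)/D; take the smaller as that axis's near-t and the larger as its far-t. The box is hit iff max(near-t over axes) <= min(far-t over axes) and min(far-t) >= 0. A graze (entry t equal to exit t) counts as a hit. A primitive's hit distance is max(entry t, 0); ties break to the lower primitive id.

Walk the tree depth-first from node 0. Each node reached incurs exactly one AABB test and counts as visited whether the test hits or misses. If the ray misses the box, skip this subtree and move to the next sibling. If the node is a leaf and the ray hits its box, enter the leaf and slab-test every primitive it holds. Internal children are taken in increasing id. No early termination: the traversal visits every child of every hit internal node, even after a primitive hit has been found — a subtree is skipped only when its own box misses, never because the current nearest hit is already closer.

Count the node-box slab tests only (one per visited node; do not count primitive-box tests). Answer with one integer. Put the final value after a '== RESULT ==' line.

Traverse from the root:
N0 x:[19,88/3] y:[15,31] z:[31/2,34] -> hit [19,88/3], descend [3, 5, 7, 10]
  N3 x:[71/3,79/3] y:[19,61/2] z:[20,51/2] -> hit [71/3,51/2], descend [1, 9, 11]
    N1 x:[71/3,76/3] y:[24,53/2] z:[43/2,51/2] -> hit [24,76/3] leaf, test {P11@t=25, P12(miss)}
    N9 x:[74/3,26] y:[55/2,61/2] z:[22,24] -> miss, prune
    N11 x:[73/3,79/3] y:[19,26] z:[20,24] -> miss, prune
  N5 x:[19,67/3] y:[17,31] z:[32,34] -> miss, prune
  N7 x:[80/3,88/3] y:[15,59/2] z:[28,32] -> hit [28,88/3] leaf, test {P4(miss), P5@t=29}
  N10 x:[61/3,71/3] y:[33/2,57/2] z:[31/2,43/2] -> hit [61/3,43/2], descend [2, 6]
    N2 x:[65/3,71/3] y:[23,57/2] z:[31/2,20] -> miss, prune
    N6 x:[61/3,68/3] y:[33/2,43/2] z:[37/2,43/2] -> hit [61/3,43/2] leaf, test {P6(miss), P7(miss)}

Summary -> nodes [0, 3, 1, 9, 11, 5, 7, 10, 2, 6]; box-tests=10; leaf-entries=3; first=P11

== RESULT ==
10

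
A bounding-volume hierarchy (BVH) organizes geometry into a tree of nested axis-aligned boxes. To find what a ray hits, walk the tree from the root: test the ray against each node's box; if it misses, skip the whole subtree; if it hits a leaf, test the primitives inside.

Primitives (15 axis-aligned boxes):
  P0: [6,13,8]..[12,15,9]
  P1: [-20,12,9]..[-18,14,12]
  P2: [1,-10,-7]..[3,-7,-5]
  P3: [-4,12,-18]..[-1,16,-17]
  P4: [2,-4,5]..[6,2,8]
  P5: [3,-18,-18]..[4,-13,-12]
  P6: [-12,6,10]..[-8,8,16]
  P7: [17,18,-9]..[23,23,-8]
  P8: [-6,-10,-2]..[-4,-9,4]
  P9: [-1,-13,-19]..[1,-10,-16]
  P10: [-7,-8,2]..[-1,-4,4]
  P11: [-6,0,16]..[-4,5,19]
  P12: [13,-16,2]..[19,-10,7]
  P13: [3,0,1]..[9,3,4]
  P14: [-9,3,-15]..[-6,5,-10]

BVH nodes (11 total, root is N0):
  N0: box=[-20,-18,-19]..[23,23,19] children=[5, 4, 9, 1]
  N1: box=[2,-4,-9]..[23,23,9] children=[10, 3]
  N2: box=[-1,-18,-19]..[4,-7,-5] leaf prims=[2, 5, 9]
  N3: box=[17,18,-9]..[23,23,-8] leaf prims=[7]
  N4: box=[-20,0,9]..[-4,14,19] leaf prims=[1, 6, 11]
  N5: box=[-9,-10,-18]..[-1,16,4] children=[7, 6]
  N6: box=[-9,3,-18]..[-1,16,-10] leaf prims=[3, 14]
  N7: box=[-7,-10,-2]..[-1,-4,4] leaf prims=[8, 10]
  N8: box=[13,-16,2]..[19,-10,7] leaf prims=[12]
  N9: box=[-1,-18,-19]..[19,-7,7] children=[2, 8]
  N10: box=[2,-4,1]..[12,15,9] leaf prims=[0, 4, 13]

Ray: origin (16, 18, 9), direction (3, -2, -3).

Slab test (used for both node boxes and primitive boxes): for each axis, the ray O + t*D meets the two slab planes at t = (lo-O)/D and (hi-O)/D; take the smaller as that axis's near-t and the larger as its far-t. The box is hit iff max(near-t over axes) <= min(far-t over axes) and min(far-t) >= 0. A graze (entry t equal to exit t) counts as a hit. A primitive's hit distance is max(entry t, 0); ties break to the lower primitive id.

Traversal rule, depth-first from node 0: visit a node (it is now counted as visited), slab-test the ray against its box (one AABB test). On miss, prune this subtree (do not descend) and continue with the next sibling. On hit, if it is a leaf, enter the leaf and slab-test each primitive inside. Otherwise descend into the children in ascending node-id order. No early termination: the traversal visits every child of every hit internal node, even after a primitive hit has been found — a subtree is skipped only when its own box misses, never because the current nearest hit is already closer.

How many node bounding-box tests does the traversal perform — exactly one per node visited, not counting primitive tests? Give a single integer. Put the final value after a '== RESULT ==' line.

Walk:
N0 x:[-12,7/3] y:[-5/2,18] z:[-10/3,28/3] -> hit [-5/2,7/3], descend [1, 4, 5, 9]
  N1 x:[-14/3,7/3] y:[-5/2,11] z:[0,6] -> hit [0,7/3], descend [3, 10]
    N3 x:[1/3,7/3] y:[-5/2,0] z:[17/3,6] -> miss, prune
    N10 x:[-14/3,-4/3] y:[3/2,11] z:[0,8/3] -> miss, prune
  N4 x:[-12,-20/3] y:[2,9] z:[-10/3,0] -> miss, prune
  N5 x:[-25/3,-17/3] y:[1,14] z:[5/3,9] -> miss, prune
  N9 x:[-17/3,1] y:[25/2,18] z:[2/3,28/3] -> miss, prune

Summary -> nodes [0, 1, 3, 10, 4, 5, 9]; box-tests=7; leaf-entries=0; first=miss

== RESULT ==
7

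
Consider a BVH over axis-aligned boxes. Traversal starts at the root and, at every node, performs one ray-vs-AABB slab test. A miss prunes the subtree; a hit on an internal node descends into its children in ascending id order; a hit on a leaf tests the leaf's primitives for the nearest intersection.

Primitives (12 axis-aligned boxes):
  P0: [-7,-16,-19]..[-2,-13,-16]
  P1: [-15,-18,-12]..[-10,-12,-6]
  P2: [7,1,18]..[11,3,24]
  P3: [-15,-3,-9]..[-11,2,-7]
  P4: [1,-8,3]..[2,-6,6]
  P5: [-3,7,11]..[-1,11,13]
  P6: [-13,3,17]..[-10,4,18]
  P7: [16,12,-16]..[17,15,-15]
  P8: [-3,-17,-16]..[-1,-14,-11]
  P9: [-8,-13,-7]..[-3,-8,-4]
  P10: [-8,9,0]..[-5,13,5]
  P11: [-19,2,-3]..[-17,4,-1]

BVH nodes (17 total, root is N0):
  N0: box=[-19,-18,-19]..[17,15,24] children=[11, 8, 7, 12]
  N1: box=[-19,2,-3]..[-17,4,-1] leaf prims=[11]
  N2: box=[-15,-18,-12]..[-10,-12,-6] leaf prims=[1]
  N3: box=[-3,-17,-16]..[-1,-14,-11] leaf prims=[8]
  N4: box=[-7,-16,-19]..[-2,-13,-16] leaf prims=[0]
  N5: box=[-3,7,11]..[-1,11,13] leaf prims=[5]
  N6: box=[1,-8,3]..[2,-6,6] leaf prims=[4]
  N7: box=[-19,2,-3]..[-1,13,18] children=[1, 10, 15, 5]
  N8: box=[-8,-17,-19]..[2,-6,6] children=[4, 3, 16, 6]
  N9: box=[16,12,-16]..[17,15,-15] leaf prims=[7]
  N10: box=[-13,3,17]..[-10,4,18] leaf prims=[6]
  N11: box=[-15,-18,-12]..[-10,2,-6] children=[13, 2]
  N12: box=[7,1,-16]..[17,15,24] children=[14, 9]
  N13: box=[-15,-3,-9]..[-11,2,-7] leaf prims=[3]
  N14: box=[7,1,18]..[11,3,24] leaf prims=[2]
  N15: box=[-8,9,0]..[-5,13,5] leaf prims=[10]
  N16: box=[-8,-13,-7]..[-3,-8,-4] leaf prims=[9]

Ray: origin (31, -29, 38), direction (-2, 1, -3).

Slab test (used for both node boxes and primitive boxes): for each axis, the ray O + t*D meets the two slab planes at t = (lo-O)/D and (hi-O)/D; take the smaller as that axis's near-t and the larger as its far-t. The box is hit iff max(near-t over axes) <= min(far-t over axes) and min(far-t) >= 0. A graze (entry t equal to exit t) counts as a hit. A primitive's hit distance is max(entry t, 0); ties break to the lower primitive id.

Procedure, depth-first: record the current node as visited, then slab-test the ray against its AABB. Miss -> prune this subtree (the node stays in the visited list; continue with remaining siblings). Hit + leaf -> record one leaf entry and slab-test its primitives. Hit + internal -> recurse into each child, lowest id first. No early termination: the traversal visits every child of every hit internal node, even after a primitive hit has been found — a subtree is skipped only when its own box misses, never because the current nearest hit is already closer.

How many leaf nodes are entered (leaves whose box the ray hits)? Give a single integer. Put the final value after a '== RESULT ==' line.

Trace the traversal:
N0 x:[7,25] y:[11,44] z:[14/3,19] -> hit [11,19], descend [7, 8, 11, 12]
  N7 x:[16,25] y:[31,42] z:[20/3,41/3] -> miss, prune
  N8 x:[29/2,39/2] y:[12,23] z:[32/3,19] -> hit [29/2,19], descend [3, 4, 6, 16]
    N3 x:[16,17] y:[12,15] z:[49/3,18] -> miss, prune
    N4 x:[33/2,19] y:[13,16] z:[18,19] -> miss, prune
    N6 x:[29/2,15] y:[21,23] z:[32/3,35/3] -> miss, prune
    N16 x:[17,39/2] y:[16,21] z:[14,15] -> miss, prune
  N11 x:[41/2,23] y:[11,31] z:[44/3,50/3] -> miss, prune
  N12 x:[7,12] y:[30,44] z:[14/3,18] -> miss, prune

Visited [0, 7, 8, 3, 4, 6, 16, 11, 12]. Tests: 9 box, 0 leaf. Nearest: miss.

== RESULT ==
0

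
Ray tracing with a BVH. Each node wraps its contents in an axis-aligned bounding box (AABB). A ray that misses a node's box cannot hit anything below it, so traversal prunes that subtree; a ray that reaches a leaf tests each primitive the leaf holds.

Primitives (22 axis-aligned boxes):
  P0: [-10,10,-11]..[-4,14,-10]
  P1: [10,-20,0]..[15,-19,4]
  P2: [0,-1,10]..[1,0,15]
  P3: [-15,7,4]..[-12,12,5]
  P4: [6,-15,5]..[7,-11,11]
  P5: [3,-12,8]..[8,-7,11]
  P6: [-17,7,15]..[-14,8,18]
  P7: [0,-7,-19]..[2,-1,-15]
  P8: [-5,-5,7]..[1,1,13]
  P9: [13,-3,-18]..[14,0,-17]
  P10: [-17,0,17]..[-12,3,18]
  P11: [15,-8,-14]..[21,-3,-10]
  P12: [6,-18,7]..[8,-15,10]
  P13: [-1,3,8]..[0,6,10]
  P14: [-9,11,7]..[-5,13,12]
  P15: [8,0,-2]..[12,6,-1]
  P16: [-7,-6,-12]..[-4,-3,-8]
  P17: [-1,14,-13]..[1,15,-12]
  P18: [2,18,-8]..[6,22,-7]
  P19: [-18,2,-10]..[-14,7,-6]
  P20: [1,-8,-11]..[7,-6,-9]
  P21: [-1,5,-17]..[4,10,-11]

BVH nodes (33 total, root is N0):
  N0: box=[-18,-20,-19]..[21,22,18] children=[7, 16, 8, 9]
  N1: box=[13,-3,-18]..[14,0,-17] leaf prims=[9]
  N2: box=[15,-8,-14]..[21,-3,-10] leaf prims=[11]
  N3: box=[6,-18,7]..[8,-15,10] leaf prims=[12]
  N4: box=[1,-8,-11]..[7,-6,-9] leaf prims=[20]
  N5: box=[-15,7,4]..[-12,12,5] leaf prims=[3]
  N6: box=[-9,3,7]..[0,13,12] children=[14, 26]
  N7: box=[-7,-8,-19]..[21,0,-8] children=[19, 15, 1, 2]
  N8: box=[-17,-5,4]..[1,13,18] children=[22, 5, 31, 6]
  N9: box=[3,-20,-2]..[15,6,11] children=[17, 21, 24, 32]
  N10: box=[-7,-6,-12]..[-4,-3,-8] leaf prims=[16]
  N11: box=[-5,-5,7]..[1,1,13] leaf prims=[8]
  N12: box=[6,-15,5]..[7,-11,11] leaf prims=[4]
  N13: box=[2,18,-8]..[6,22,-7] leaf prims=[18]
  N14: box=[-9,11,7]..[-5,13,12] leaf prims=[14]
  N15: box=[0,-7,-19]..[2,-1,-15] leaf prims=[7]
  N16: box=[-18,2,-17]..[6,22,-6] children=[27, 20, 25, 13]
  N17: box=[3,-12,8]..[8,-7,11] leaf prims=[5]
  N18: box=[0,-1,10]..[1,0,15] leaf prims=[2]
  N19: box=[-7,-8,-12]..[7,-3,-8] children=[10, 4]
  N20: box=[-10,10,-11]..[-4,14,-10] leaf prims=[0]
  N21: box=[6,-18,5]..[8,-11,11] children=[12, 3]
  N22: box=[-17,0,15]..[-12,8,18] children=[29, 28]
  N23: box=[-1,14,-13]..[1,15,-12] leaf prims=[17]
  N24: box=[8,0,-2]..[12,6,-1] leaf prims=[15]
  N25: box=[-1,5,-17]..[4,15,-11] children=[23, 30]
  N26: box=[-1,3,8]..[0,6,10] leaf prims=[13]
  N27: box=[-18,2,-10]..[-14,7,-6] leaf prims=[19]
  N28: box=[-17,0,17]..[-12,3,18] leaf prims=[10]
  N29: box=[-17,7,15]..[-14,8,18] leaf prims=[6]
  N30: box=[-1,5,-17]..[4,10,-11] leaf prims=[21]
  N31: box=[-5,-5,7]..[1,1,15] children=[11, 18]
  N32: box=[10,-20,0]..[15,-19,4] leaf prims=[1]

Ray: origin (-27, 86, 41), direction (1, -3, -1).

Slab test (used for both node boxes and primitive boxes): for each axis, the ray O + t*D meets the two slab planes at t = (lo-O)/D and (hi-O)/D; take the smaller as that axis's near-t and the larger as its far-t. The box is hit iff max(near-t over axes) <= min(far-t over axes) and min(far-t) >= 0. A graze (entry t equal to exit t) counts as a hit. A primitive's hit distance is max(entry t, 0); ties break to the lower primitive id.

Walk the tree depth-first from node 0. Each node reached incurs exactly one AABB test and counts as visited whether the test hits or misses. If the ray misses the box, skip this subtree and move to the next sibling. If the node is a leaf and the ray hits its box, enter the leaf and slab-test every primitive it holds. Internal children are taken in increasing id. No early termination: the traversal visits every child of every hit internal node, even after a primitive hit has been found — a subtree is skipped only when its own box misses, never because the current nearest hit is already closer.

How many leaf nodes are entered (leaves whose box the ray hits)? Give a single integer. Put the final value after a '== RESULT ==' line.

Trace the traversal:
N0 x:[9,48] y:[64/3,106/3] z:[23,60] -> hit [23,106/3], descend [7, 8, 9, 16]
  N7 x:[20,48] y:[86/3,94/3] z:[49,60] -> miss, prune
  N8 x:[10,28] y:[73/3,91/3] z:[23,37] -> hit [73/3,28], descend [5, 6, 22, 31]
    N5 x:[12,15] y:[74/3,79/3] z:[36,37] -> miss, prune
    N6 x:[18,27] y:[73/3,83/3] z:[29,34] -> miss, prune
    N22 x:[10,15] y:[26,86/3] z:[23,26] -> miss, prune
    N31 x:[22,28] y:[85/3,91/3] z:[26,34] -> miss, prune
  N9 x:[30,42] y:[80/3,106/3] z:[30,43] -> hit [30,106/3], descend [17, 21, 24, 32]
    N17 x:[30,35] y:[31,98/3] z:[30,33] -> hit [31,98/3] leaf, test {P5@t=31}
    N21 x:[33,35] y:[97/3,104/3] z:[30,36] -> hit [33,104/3], descend [3, 12]
      N3 x:[33,35] y:[101/3,104/3] z:[31,34] -> hit [101/3,34] leaf, test {P12@t=101/3}
      N12 x:[33,34] y:[97/3,101/3] z:[30,36] -> hit [33,101/3] leaf, test {P4@t=33}
    N24 x:[35,39] y:[80/3,86/3] z:[42,43] -> miss, prune
    N32 x:[37,42] y:[35,106/3] z:[37,41] -> miss, prune
  N16 x:[9,33] y:[64/3,28] z:[47,58] -> miss, prune

15 AABB tests over nodes [0, 7, 8, 5, 6, 22, 31, 9, 17, 21, 3, 12, 24, 32, 16]; 3 leaves entered; closest P5.

== RESULT ==
3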